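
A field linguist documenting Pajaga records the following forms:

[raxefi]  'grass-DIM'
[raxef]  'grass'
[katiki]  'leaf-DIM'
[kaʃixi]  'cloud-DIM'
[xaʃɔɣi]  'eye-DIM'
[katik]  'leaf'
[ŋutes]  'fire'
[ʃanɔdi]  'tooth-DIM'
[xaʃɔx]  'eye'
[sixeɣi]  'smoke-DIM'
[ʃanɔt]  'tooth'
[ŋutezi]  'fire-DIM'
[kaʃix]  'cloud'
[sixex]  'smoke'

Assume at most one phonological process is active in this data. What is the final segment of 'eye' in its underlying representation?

/ɣ/

The stem for 'eye' ends in [ɣ] in [xaʃɔɣi] but [x] in [xaʃɔx].
The stem 'cloud' ([kaʃixi], [kaʃix]) shows [x] unchanged in both environments, so [x] cannot be basic with [ɣ] derived before the DIM suffix.
The underlying segment must be /ɣ/; voiced obstruents become voiceless word-finally, yielding [x] there.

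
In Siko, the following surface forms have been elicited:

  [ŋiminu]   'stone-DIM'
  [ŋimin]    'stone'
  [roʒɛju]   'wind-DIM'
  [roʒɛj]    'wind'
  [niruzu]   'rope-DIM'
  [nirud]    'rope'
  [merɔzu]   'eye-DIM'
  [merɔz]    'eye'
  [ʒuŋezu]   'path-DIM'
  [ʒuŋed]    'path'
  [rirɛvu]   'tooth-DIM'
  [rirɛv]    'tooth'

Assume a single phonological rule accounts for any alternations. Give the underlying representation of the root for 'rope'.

/nirud/

The stem for 'rope' ends in [z] in [niruzu] but [d] in [nirud].
If /z/ were underlying and a rule turned it into [d] in isolation, 'eye' would also alternate; but it has [z] in both [merɔzu] and [merɔz].
Therefore /d/ is basic and [z] is derived by intervocalic spirantization (voiced stops become fricatives between vowels).
Hence 'rope' is /nirud/ underlyingly.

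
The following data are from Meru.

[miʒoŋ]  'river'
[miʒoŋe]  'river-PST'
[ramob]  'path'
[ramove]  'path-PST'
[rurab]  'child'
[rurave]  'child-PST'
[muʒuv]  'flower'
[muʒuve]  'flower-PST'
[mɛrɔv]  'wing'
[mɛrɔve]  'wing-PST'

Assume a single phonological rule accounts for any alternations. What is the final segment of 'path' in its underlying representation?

'path' shows [b] ~ [v] at the end of the stem ([ramob] vs [ramove]).
The stem 'flower' ([muʒuv], [muʒuve]) shows [v] unchanged in both environments, so [v] cannot be basic with [b] derived in isolation.
The alternation reflects intervocalic spirantization: voiced stops become fricatives between vowels. /b/ is underlying.

/b/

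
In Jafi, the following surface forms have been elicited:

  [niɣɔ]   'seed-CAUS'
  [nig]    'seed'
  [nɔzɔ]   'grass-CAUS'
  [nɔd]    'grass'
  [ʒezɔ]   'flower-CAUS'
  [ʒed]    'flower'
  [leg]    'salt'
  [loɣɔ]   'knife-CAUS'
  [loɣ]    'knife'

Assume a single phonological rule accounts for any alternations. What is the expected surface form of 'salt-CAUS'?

[leɣɔ]

In [niɣɔ] and [nig] the final segment of 'seed' alternates: [ɣ] ~ [g].
But 'knife' keeps [ɣ] in both environments ([loɣɔ], [loɣ]), so there is no rule changing /ɣ/ to [g] in isolation.
The alternation reflects intervocalic spirantization: voiced stops become fricatives between vowels. /g/ is underlying.
From [leg] the stem 'salt' is /leg/; between vowels this yields [leɣɔ].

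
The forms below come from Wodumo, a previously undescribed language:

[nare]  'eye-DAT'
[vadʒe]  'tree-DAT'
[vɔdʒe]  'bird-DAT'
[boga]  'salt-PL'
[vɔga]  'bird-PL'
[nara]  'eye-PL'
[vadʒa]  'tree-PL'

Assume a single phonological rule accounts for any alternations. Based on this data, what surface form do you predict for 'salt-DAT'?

In [vɔdʒe] and [vɔga] the final segment of 'bird' alternates: [dʒ] ~ [g].
But 'tree' keeps [dʒ] in both environments ([vadʒe], [vadʒa]), so there is no rule changing /dʒ/ to [g] before the PL suffix.
So /g/ is underlying, and a rule of palatalization before a front vowel — /g/ becomes palato-alveolar [dʒ] before a front vowel — gives [dʒ].
The one attested form of 'salt', [boga], shows underlying /bog/. Applying the same rule before a front vowel gives [bodʒe].

[bodʒe]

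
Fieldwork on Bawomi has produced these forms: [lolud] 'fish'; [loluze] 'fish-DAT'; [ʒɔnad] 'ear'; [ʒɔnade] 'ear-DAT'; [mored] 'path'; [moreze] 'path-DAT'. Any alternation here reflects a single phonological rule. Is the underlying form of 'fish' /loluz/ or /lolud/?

The stem for 'fish' ends in [d] in [lolud] but [z] in [loluze].
But 'ear' keeps [d] in both environments ([ʒɔnad], [ʒɔnade]), so there is no rule changing /d/ to [z] before the DAT suffix.
The alternation reflects word-final hardening: voiced fricatives become stops word-finally. /z/ is underlying.

/loluz/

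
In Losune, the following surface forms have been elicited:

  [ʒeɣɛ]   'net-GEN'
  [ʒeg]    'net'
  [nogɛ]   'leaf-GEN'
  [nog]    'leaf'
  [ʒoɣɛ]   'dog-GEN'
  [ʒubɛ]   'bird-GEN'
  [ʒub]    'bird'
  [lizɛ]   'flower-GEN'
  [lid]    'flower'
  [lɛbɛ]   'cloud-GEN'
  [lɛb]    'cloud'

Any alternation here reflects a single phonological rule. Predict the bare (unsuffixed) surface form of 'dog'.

[ʒog]

The root 'net' surfaces as [ʒeɣɛ] and [ʒeg], with a stem-final [ɣ] ~ [g] alternation.
Compare 'leaf', with invariant [g] in [nogɛ] and [nog]: an analysis with underlying /g/ and a rule producing [ɣ] before the GEN suffix would wrongly predict alternation here too.
The underlying segment must be /ɣ/; voiced fricatives become stops word-finally, yielding [g] there.
From [ʒoɣɛ] the stem 'dog' is /ʒoɣ/; word-finally this yields [ʒog].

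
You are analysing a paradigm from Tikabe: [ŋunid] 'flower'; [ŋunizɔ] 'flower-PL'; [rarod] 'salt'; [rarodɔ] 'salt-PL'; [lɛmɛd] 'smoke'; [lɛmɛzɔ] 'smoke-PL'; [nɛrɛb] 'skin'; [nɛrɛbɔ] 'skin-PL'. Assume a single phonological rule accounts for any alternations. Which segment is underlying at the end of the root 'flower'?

The stem for 'flower' ends in [d] in [ŋunid] but [z] in [ŋunizɔ].
If /d/ were underlying and a rule turned it into [z] before the PL suffix, 'salt' would also alternate; but it has [d] in both [rarod] and [rarodɔ].
The underlying segment must be /z/; voiced fricatives become stops word-finally, yielding [d] there.

/z/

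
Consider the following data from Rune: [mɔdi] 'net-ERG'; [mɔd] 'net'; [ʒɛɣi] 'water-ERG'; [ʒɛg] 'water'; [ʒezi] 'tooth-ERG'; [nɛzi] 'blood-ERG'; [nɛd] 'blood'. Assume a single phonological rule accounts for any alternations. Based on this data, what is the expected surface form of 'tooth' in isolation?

'blood' shows [z] ~ [d] at the end of the stem ([nɛzi] vs [nɛd]).
But 'net' keeps [d] in both environments ([mɔdi], [mɔd]), so there is no rule changing /d/ to [z] before the ERG suffix.
Therefore /z/ is basic and [d] is derived by word-final hardening (voiced fricatives become stops word-finally).
From [ʒezi] the stem 'tooth' is /ʒez/; word-finally this yields [ʒed].

[ʒed]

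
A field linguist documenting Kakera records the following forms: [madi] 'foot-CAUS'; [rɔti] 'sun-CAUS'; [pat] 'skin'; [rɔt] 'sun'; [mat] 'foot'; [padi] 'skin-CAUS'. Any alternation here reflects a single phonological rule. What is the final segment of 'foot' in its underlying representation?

'foot' shows [d] ~ [t] at the end of the stem ([madi] vs [mat]).
But 'sun' keeps [t] in both environments ([rɔti], [rɔt]), so there is no rule changing /t/ to [d] before the CAUS suffix.
The underlying segment must be /d/; voiced obstruents become voiceless word-finally, yielding [t] there.

/d/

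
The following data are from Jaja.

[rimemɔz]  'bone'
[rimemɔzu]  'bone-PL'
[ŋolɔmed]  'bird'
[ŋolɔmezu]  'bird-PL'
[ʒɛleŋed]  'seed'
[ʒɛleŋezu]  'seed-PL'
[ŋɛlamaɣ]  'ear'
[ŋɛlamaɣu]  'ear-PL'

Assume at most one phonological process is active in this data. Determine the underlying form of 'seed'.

/ʒɛleŋed/

'seed' shows [d] ~ [z] at the end of the stem ([ʒɛleŋed] vs [ʒɛleŋezu]).
But 'bone' keeps [z] in both environments ([rimemɔz], [rimemɔzu]), so there is no rule changing /z/ to [d] in isolation.
So /d/ is underlying, and a rule of intervocalic spirantization — voiced stops become fricatives between vowels — gives [z].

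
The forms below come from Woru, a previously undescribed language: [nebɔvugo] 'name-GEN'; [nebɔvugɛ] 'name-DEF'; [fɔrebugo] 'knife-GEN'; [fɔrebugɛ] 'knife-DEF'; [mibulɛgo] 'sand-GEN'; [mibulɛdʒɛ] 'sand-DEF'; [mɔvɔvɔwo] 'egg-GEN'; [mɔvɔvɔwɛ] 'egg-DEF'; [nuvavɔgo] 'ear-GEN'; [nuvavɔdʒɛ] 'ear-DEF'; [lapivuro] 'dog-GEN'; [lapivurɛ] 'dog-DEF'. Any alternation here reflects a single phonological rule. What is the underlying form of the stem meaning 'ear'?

The stem for 'ear' ends in [g] in [nuvavɔgo] but [dʒ] in [nuvavɔdʒɛ].
Compare 'knife', with invariant [g] in [fɔrebugo] and [fɔrebugɛ]: an analysis with underlying /g/ and a rule producing [dʒ] before the DEF suffix would wrongly predict alternation here too.
The alternation reflects depalatalization: palato-alveolar /dʒ/ becomes [g] when no front vowel follows. /dʒ/ is underlying.
The underlying form of 'ear' is therefore /nuvavɔdʒ/.

/nuvavɔdʒ/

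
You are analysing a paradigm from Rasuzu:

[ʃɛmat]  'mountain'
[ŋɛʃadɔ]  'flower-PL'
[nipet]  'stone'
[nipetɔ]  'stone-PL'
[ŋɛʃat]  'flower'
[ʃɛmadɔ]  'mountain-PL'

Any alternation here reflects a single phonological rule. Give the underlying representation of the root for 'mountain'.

The root 'mountain' surfaces as [ʃɛmat] and [ʃɛmadɔ], with a stem-final [t] ~ [d] alternation.
The stem 'stone' ([nipet], [nipetɔ]) shows [t] unchanged in both environments, so [t] cannot be basic with [d] derived before the PL suffix.
So /d/ is underlying, and a rule of word-final obstruent devoicing — voiced obstruents become voiceless word-finally — gives [t].
So 'mountain' = /ʃɛmad/.

/ʃɛmad/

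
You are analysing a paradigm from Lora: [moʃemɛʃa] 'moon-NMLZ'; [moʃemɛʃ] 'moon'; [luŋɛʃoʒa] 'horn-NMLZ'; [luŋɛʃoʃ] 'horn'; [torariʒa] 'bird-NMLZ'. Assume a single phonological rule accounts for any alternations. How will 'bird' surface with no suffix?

'horn' shows [ʒ] ~ [ʃ] at the end of the stem ([luŋɛʃoʒa] vs [luŋɛʃoʃ]).
If /ʃ/ were underlying and a rule turned it into [ʒ] before the NMLZ suffix, 'moon' would also alternate; but it has [ʃ] in both [moʃemɛʃa] and [moʃemɛʃ].
Therefore /ʒ/ is basic and [ʃ] is derived by word-final obstruent devoicing (voiced obstruents become voiceless word-finally).
From [torariʒa] the stem 'bird' is /torariʒ/; word-finally this yields [torariʃ].

[torariʃ]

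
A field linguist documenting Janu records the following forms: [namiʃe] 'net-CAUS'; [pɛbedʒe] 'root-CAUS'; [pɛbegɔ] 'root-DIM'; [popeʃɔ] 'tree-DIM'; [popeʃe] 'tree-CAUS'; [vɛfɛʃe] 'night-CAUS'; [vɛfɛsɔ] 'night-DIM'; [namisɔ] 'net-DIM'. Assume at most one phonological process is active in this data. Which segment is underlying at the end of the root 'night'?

/s/

In [vɛfɛsɔ] and [vɛfɛʃe] the final segment of 'night' alternates: [s] ~ [ʃ].
If /ʃ/ were underlying and a rule turned it into [s] before the DIM suffix, 'tree' would also alternate; but it has [ʃ] in both [popeʃɔ] and [popeʃe].
The underlying segment must be /s/; /g/ and /s/ become palato-alveolar [dʒ] and [ʃ] before a front vowel, yielding [ʃ] there.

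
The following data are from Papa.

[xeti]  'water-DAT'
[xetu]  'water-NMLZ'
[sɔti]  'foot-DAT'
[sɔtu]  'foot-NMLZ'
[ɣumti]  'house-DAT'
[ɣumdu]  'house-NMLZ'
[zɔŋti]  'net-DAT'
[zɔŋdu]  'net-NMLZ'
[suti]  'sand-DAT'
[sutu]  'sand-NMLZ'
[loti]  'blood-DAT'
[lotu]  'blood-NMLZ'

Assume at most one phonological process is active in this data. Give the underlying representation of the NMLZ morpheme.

The NMLZ morpheme has two allomorphs, [-du] and [-tu].
The DAT suffix, which begins with [t], is invariant after every stem; so [t] is not altered by any rule here.
So the underlying form is /-du/, and voiced stops become voiceless after a vowel.

/-du/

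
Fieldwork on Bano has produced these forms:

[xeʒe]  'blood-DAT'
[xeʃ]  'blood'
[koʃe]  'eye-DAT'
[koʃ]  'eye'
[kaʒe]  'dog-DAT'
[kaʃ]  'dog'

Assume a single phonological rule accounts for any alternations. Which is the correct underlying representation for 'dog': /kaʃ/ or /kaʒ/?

'dog' shows [ʒ] ~ [ʃ] at the end of the stem ([kaʒe] vs [kaʃ]).
The stem 'eye' ([koʃe], [koʃ]) shows [ʃ] unchanged in both environments, so [ʃ] cannot be basic with [ʒ] derived before the DAT suffix.
Therefore /ʒ/ is basic and [ʃ] is derived by word-final obstruent devoicing (voiced obstruents become voiceless word-finally).

/kaʒ/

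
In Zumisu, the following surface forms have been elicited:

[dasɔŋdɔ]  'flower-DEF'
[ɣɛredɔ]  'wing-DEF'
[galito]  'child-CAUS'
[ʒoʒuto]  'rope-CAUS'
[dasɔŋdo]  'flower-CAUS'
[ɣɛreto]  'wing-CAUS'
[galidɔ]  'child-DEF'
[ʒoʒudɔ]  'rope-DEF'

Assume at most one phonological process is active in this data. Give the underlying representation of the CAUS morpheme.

/-to/

The CAUS morpheme has two allomorphs, [-do] and [-to].
By contrast the DEF suffix keeps its initial [d] throughout — that segment must be underlying.
So the underlying form is /-to/, and voiceless stops become voiced after a nasal.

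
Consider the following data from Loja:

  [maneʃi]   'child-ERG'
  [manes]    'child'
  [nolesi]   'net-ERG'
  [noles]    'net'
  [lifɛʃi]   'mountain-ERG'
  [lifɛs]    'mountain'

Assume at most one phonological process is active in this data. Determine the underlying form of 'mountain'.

In [lifɛʃi] and [lifɛs] the final segment of 'mountain' alternates: [ʃ] ~ [s].
Compare 'net', with invariant [s] in [nolesi] and [noles]: an analysis with underlying /s/ and a rule producing [ʃ] before the ERG suffix would wrongly predict alternation here too.
Therefore /ʃ/ is basic and [s] is derived by depalatalization (palato-alveolar /ʃ/ becomes [s] when no front vowel follows).
Hence 'mountain' is /lifɛʃ/ underlyingly.

/lifɛʃ/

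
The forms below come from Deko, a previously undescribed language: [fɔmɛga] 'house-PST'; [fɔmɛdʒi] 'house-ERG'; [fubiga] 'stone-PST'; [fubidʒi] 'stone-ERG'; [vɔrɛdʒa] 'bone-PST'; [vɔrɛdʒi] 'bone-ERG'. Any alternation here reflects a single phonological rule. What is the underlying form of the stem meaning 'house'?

The stem for 'house' ends in [g] in [fɔmɛga] but [dʒ] in [fɔmɛdʒi].
But 'bone' keeps [dʒ] in both environments ([vɔrɛdʒa], [vɔrɛdʒi]), so there is no rule changing /dʒ/ to [g] before the PST suffix.
So /g/ is underlying, and a rule of palatalization before a front vowel — /g/ becomes palato-alveolar [dʒ] before a front vowel — gives [dʒ].
The underlying form of 'house' is therefore /fɔmɛg/.

/fɔmɛg/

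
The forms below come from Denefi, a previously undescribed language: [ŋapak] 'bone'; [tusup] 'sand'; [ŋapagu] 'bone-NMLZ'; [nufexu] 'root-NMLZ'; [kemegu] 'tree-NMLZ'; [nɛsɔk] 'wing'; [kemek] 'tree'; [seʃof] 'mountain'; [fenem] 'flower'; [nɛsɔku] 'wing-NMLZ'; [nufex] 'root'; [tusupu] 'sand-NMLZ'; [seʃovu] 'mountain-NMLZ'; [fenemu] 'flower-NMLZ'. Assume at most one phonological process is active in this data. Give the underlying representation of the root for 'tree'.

/kemeg/

The stem for 'tree' ends in [g] in [kemegu] but [k] in [kemek].
But 'wing' keeps [k] in both environments ([nɛsɔku], [nɛsɔk]), so there is no rule changing /k/ to [g] before the NMLZ suffix.
Therefore /g/ is basic and [k] is derived by word-final obstruent devoicing (voiced obstruents become voiceless word-finally).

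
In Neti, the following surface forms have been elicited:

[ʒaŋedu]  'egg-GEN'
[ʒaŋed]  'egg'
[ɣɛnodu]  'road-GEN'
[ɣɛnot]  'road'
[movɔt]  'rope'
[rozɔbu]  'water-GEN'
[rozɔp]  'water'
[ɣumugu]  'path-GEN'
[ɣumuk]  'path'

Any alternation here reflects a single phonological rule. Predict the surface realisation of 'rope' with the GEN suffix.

The stem for 'road' ends in [d] in [ɣɛnodu] but [t] in [ɣɛnot].
If /d/ were underlying and a rule turned it into [t] in isolation, 'egg' would also alternate; but it has [d] in both [ʒaŋedu] and [ʒaŋed].
Therefore /t/ is basic and [d] is derived by intervocalic voicing (voiceless stops become voiced between vowels).
The one attested form of 'rope', [movɔt], shows underlying /movɔt/. Applying the same rule between vowels gives [movɔdu].

[movɔdu]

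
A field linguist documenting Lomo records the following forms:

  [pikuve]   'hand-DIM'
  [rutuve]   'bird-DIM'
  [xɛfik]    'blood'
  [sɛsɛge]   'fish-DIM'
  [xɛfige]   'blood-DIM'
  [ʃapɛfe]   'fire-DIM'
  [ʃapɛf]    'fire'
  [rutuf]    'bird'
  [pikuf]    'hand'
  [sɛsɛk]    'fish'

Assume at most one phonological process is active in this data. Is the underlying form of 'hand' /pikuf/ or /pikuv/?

The root 'hand' surfaces as [pikuve] and [pikuf], with a stem-final [v] ~ [f] alternation.
If /f/ were underlying and a rule turned it into [v] before the DIM suffix, 'fire' would also alternate; but it has [f] in both [ʃapɛfe] and [ʃapɛf].
Therefore /v/ is basic and [f] is derived by word-final obstruent devoicing (voiced obstruents become voiceless word-finally).

/pikuv/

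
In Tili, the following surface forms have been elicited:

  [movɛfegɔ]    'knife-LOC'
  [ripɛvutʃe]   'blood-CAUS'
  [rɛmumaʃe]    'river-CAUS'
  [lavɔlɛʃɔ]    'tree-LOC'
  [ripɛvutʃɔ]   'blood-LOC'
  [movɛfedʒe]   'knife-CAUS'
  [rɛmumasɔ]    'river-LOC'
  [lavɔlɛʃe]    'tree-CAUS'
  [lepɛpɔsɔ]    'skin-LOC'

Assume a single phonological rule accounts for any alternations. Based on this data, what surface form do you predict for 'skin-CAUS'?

[lepɛpɔʃe]

'river' shows [ʃ] ~ [s] at the end of the stem ([rɛmumaʃe] vs [rɛmumasɔ]).
If /ʃ/ were underlying and a rule turned it into [s] before the LOC suffix, 'tree' would also alternate; but it has [ʃ] in both [lavɔlɛʃe] and [lavɔlɛʃɔ].
Therefore /s/ is basic and [ʃ] is derived by palatalization before a front vowel (/g/ and /s/ become palato-alveolar [dʒ] and [ʃ] before a front vowel).
The one attested form of 'skin', [lepɛpɔsɔ], shows underlying /lepɛpɔs/. Applying the same rule before a front vowel gives [lepɛpɔʃe].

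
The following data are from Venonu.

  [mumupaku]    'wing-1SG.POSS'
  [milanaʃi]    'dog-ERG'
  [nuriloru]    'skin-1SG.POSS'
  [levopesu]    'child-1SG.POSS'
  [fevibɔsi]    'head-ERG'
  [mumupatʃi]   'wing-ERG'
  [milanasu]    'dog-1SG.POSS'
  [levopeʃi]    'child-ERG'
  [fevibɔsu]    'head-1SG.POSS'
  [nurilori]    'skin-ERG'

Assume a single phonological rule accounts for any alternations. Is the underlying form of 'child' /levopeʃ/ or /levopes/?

/levopeʃ/

In [levopesu] and [levopeʃi] the final segment of 'child' alternates: [s] ~ [ʃ].
But 'head' keeps [s] in both environments ([fevibɔsu], [fevibɔsi]), so there is no rule changing /s/ to [ʃ] before the ERG suffix.
The underlying segment must be /ʃ/; palato-alveolar /tʃ/ and /ʃ/ become [k] and [s] when no front vowel follows, yielding [s] there.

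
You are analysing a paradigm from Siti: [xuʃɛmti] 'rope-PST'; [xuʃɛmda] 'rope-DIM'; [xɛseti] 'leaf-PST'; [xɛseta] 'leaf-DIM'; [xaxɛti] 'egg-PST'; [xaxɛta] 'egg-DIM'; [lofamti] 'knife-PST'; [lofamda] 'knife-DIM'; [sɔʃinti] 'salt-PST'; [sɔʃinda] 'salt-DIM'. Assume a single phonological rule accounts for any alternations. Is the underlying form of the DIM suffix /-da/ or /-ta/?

/-da/

The DIM suffix surfaces as [-da] and [-ta], depending on the final segment of the stem.
By contrast the PST suffix keeps its initial [t] throughout — that segment must be underlying.
So the underlying form is /-da/, and voiced stops become voiceless after a vowel.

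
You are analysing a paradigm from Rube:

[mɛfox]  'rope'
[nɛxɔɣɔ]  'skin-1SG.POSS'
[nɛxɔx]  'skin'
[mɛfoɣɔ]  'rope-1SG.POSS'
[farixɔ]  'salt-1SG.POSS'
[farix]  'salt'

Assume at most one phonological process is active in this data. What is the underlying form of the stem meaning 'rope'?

/mɛfoɣ/

The root 'rope' surfaces as [mɛfoɣɔ] and [mɛfox], with a stem-final [ɣ] ~ [x] alternation.
But 'salt' keeps [x] in both environments ([farixɔ], [farix]), so there is no rule changing /x/ to [ɣ] before the 1SG.POSS suffix.
The alternation reflects word-final obstruent devoicing: voiced obstruents become voiceless word-finally. /ɣ/ is underlying.
Hence 'rope' is /mɛfoɣ/ underlyingly.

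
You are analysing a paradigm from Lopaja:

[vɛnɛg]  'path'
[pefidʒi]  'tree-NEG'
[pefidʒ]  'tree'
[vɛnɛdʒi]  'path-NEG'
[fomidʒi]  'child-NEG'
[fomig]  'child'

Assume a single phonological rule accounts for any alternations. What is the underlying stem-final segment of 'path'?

/g/

'path' shows [dʒ] ~ [g] at the end of the stem ([vɛnɛdʒi] vs [vɛnɛg]).
Compare 'tree', with invariant [dʒ] in [pefidʒi] and [pefidʒ]: an analysis with underlying /dʒ/ and a rule producing [g] in isolation would wrongly predict alternation here too.
The underlying segment must be /g/; /g/ becomes palato-alveolar [dʒ] before a front vowel, yielding [dʒ] there.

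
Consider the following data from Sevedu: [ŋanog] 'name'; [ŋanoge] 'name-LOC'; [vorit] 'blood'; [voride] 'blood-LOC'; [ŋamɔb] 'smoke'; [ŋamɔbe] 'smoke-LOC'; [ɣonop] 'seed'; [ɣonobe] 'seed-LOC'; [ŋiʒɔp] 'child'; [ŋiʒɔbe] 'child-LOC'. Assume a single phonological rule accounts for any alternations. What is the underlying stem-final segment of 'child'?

The stem for 'child' ends in [p] in [ŋiʒɔp] but [b] in [ŋiʒɔbe].
The stem 'smoke' ([ŋamɔb], [ŋamɔbe]) shows [b] unchanged in both environments, so [b] cannot be basic with [p] derived in isolation.
The underlying segment must be /p/; voiceless stops become voiced between vowels, yielding [b] there.

/p/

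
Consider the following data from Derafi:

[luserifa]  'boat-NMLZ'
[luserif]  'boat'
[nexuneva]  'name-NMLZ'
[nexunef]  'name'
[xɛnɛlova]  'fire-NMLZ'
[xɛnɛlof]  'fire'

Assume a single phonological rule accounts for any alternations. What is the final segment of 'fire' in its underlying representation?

'fire' shows [v] ~ [f] at the end of the stem ([xɛnɛlova] vs [xɛnɛlof]).
But 'boat' keeps [f] in both environments ([luserifa], [luserif]), so there is no rule changing /f/ to [v] before the NMLZ suffix.
The alternation reflects word-final obstruent devoicing: voiced obstruents become voiceless word-finally. /v/ is underlying.

/v/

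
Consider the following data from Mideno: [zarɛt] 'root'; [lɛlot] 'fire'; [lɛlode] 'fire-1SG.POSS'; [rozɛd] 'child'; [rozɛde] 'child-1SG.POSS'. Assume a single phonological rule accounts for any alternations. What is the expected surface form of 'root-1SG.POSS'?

'fire' shows [t] ~ [d] at the end of the stem ([lɛlot] vs [lɛlode]).
If /d/ were underlying and a rule turned it into [t] in isolation, 'child' would also alternate; but it has [d] in both [rozɛd] and [rozɛde].
So /t/ is underlying, and a rule of intervocalic voicing — voiceless stops become voiced between vowels — gives [d].
From [zarɛt] the stem 'root' is /zarɛt/; between vowels this yields [zarɛde].

[zarɛde]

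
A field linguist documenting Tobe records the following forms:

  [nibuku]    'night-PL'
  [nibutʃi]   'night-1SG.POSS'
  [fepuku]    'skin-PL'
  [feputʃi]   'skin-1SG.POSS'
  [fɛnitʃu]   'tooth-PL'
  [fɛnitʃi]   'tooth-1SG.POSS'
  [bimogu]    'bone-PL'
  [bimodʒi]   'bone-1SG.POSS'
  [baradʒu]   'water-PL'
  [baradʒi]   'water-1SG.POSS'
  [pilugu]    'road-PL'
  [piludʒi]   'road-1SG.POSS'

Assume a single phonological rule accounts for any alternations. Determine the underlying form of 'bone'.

'bone' shows [g] ~ [dʒ] at the end of the stem ([bimogu] vs [bimodʒi]).
If /dʒ/ were underlying and a rule turned it into [g] before the PL suffix, 'water' would also alternate; but it has [dʒ] in both [baradʒu] and [baradʒi].
The alternation reflects palatalization before a front vowel: /k/ and /g/ become palato-alveolar [tʃ] and [dʒ] before a front vowel. /g/ is underlying.

/bimog/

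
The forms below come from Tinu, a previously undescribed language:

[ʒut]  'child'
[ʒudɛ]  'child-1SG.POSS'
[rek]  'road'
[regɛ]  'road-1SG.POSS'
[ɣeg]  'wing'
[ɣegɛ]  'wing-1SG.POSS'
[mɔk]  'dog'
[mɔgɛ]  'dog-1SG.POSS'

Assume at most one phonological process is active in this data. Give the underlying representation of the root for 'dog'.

/mɔk/

In [mɔk] and [mɔgɛ] the final segment of 'dog' alternates: [k] ~ [g].
If /g/ were underlying and a rule turned it into [k] in isolation, 'wing' would also alternate; but it has [g] in both [ɣeg] and [ɣegɛ].
So /k/ is underlying, and a rule of intervocalic voicing — voiceless stops become voiced between vowels — gives [g].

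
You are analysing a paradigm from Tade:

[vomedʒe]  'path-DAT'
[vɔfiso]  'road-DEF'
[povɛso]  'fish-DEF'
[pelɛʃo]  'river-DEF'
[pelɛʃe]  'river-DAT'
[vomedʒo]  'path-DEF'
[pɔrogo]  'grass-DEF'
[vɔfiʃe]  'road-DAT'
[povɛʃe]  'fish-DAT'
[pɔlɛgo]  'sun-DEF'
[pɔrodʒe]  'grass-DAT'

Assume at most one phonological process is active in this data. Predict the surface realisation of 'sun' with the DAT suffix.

[pɔlɛdʒe]

The stem for 'grass' ends in [dʒ] in [pɔrodʒe] but [g] in [pɔrogo].
If /dʒ/ were underlying and a rule turned it into [g] before the DEF suffix, 'path' would also alternate; but it has [dʒ] in both [vomedʒe] and [vomedʒo].
The alternation reflects palatalization before a front vowel: /g/ and /s/ become palato-alveolar [dʒ] and [ʃ] before a front vowel. /g/ is underlying.
From [pɔlɛgo] the stem 'sun' is /pɔlɛg/; before a front vowel this yields [pɔlɛdʒe].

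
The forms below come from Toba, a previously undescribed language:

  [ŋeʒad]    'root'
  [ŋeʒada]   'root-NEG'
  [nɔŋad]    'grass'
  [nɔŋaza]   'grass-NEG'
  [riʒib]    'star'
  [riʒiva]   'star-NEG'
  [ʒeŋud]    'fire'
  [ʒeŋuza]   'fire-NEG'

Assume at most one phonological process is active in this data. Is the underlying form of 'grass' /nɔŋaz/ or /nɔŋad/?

In [nɔŋad] and [nɔŋaza] the final segment of 'grass' alternates: [d] ~ [z].
Compare 'root', with invariant [d] in [ŋeʒad] and [ŋeʒada]: an analysis with underlying /d/ and a rule producing [z] before the NEG suffix would wrongly predict alternation here too.
So /z/ is underlying, and a rule of word-final hardening — voiced fricatives become stops word-finally — gives [d].

/nɔŋaz/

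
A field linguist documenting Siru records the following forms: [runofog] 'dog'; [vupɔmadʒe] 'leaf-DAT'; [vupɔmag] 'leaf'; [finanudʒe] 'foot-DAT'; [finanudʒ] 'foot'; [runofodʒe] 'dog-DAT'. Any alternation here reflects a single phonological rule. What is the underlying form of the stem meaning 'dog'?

In [runofog] and [runofodʒe] the final segment of 'dog' alternates: [g] ~ [dʒ].
The stem 'foot' ([finanudʒ], [finanudʒe]) shows [dʒ] unchanged in both environments, so [dʒ] cannot be basic with [g] derived in isolation.
The alternation reflects palatalization before a front vowel: /g/ becomes palato-alveolar [dʒ] before a front vowel. /g/ is underlying.

/runofog/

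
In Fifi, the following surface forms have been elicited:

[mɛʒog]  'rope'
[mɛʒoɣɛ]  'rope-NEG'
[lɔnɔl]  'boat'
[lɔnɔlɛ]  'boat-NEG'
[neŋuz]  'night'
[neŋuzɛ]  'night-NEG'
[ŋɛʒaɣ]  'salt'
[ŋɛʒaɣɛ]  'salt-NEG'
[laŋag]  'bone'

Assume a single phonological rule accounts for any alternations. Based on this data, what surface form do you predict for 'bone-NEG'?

[laŋaɣɛ]

'rope' shows [g] ~ [ɣ] at the end of the stem ([mɛʒog] vs [mɛʒoɣɛ]).
The stem 'salt' ([ŋɛʒaɣ], [ŋɛʒaɣɛ]) shows [ɣ] unchanged in both environments, so [ɣ] cannot be basic with [g] derived in isolation.
The alternation reflects intervocalic spirantization: voiced stops become fricatives between vowels. /g/ is underlying.
From [laŋag] the stem 'bone' is /laŋag/; between vowels this yields [laŋaɣɛ].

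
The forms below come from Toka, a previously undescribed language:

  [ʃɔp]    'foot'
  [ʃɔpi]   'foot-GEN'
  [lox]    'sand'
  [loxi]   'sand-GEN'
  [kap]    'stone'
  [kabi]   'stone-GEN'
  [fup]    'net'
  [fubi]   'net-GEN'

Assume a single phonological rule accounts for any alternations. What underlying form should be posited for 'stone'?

In [kap] and [kabi] the final segment of 'stone' alternates: [p] ~ [b].
If /p/ were underlying and a rule turned it into [b] before the GEN suffix, 'foot' would also alternate; but it has [p] in both [ʃɔp] and [ʃɔpi].
The alternation reflects word-final obstruent devoicing: voiced obstruents become voiceless word-finally. /b/ is underlying.
So 'stone' = /kab/.

/kab/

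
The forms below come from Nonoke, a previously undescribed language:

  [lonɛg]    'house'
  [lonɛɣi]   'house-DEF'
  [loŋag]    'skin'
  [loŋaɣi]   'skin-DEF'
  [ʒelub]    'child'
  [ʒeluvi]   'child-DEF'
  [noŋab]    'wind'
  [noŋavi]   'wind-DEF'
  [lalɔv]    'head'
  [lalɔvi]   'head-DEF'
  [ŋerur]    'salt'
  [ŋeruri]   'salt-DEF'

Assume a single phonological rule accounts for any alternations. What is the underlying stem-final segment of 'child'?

/b/

The stem for 'child' ends in [b] in [ʒelub] but [v] in [ʒeluvi].
Compare 'head', with invariant [v] in [lalɔv] and [lalɔvi]: an analysis with underlying /v/ and a rule producing [b] in isolation would wrongly predict alternation here too.
Therefore /b/ is basic and [v] is derived by intervocalic spirantization (voiced stops become fricatives between vowels).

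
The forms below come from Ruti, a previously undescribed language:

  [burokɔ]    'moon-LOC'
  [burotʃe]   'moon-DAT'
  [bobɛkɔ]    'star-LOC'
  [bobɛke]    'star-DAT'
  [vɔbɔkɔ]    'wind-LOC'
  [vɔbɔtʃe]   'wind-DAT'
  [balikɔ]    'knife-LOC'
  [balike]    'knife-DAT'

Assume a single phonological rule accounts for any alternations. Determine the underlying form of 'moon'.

/burotʃ/

The root 'moon' surfaces as [burokɔ] and [burotʃe], with a stem-final [k] ~ [tʃ] alternation.
The stem 'star' ([bobɛkɔ], [bobɛke]) shows [k] unchanged in both environments, so [k] cannot be basic with [tʃ] derived before the DAT suffix.
The underlying segment must be /tʃ/; palato-alveolar /tʃ/ becomes [k] when no front vowel follows, yielding [k] there.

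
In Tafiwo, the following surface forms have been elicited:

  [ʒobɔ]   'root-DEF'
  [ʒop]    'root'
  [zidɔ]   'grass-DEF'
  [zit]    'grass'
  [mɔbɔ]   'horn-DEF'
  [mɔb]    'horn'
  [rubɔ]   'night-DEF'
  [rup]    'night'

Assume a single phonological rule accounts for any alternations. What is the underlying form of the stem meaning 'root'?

/ʒop/

'root' shows [b] ~ [p] at the end of the stem ([ʒobɔ] vs [ʒop]).
But 'horn' keeps [b] in both environments ([mɔbɔ], [mɔb]), so there is no rule changing /b/ to [p] in isolation.
The alternation reflects intervocalic voicing: voiceless stops become voiced between vowels. /p/ is underlying.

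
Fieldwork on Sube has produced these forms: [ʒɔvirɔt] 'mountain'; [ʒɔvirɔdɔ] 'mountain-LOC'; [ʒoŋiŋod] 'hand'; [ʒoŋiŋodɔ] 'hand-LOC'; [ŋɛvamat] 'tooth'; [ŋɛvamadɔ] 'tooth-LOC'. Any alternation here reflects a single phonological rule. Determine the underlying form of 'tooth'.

/ŋɛvamat/

'tooth' shows [t] ~ [d] at the end of the stem ([ŋɛvamat] vs [ŋɛvamadɔ]).
But 'hand' keeps [d] in both environments ([ʒoŋiŋod], [ʒoŋiŋodɔ]), so there is no rule changing /d/ to [t] in isolation.
Therefore /t/ is basic and [d] is derived by intervocalic voicing (voiceless stops become voiced between vowels).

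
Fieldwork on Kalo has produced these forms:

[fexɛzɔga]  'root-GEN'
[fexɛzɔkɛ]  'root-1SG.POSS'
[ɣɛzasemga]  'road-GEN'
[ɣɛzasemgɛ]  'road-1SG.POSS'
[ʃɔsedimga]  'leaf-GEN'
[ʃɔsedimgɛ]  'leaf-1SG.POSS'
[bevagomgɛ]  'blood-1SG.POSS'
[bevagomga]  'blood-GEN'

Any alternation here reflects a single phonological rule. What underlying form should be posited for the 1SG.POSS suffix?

The 1SG.POSS suffix surfaces as [-gɛ] and [-kɛ], depending on the final segment of the stem.
The GEN suffix, which begins with [g], is invariant after every stem; so [g] is not altered by any rule here.
So the underlying form is /-kɛ/, and voiceless stops become voiced after a nasal.

/-kɛ/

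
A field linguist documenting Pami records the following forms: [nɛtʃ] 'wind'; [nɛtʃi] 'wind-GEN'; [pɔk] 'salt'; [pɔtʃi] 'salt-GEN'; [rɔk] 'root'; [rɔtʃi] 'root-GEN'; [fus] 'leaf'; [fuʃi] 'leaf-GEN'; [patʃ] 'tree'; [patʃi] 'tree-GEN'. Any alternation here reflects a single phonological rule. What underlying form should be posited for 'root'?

The stem for 'root' ends in [k] in [rɔk] but [tʃ] in [rɔtʃi].
The stem 'tree' ([patʃ], [patʃi]) shows [tʃ] unchanged in both environments, so [tʃ] cannot be basic with [k] derived in isolation.
The alternation reflects palatalization before a front vowel: /k/ and /s/ become palato-alveolar [tʃ] and [ʃ] before a front vowel. /k/ is underlying.
The underlying form of 'root' is therefore /rɔk/.

/rɔk/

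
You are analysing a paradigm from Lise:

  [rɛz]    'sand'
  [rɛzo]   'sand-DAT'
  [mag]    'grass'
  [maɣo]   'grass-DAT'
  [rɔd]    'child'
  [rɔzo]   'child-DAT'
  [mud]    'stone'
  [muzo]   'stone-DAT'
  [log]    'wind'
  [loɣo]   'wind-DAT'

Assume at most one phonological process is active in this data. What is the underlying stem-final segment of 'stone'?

/d/

The stem for 'stone' ends in [d] in [mud] but [z] in [muzo].
But 'sand' keeps [z] in both environments ([rɛz], [rɛzo]), so there is no rule changing /z/ to [d] in isolation.
Therefore /d/ is basic and [z] is derived by intervocalic spirantization (voiced stops become fricatives between vowels).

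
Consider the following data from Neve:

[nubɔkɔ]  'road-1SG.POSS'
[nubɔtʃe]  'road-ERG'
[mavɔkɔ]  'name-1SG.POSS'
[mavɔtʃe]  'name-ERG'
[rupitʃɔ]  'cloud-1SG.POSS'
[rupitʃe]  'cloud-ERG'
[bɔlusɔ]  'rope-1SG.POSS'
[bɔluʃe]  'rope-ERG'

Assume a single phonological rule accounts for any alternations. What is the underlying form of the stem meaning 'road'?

/nubɔk/

The stem for 'road' ends in [k] in [nubɔkɔ] but [tʃ] in [nubɔtʃe].
The stem 'cloud' ([rupitʃɔ], [rupitʃe]) shows [tʃ] unchanged in both environments, so [tʃ] cannot be basic with [k] derived before the 1SG.POSS suffix.
The underlying segment must be /k/; /k/ and /s/ become palato-alveolar [tʃ] and [ʃ] before a front vowel, yielding [tʃ] there.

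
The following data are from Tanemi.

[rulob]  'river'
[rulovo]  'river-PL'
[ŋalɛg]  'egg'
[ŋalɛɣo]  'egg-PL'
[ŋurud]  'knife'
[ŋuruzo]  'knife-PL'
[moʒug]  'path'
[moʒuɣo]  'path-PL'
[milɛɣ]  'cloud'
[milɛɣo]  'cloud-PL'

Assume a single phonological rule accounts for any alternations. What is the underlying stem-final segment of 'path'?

In [moʒug] and [moʒuɣo] the final segment of 'path' alternates: [g] ~ [ɣ].
But 'cloud' keeps [ɣ] in both environments ([milɛɣ], [milɛɣo]), so there is no rule changing /ɣ/ to [g] in isolation.
The underlying segment must be /g/; voiced stops become fricatives between vowels, yielding [ɣ] there.

/g/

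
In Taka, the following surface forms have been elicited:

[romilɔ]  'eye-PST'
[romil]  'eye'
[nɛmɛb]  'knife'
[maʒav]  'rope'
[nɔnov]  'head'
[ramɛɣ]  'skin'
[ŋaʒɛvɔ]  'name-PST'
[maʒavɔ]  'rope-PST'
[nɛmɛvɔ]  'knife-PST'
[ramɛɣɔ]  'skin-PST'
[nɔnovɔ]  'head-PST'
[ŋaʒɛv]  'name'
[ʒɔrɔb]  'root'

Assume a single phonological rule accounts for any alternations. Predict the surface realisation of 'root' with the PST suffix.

'knife' shows [v] ~ [b] at the end of the stem ([nɛmɛvɔ] vs [nɛmɛb]).
The stem 'head' ([nɔnovɔ], [nɔnov]) shows [v] unchanged in both environments, so [v] cannot be basic with [b] derived in isolation.
The underlying segment must be /b/; voiced stops become fricatives between vowels, yielding [v] there.
The one attested form of 'root', [ʒɔrɔb], shows underlying /ʒɔrɔb/. Applying the same rule between vowels gives [ʒɔrɔvɔ].

[ʒɔrɔvɔ]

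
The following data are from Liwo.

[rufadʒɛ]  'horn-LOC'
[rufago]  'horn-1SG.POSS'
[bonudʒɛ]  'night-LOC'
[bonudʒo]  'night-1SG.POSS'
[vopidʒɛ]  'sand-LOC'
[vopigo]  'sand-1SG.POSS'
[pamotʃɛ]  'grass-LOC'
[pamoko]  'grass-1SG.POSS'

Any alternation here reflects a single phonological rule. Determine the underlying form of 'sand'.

The stem for 'sand' ends in [dʒ] in [vopidʒɛ] but [g] in [vopigo].
If /dʒ/ were underlying and a rule turned it into [g] before the 1SG.POSS suffix, 'night' would also alternate; but it has [dʒ] in both [bonudʒɛ] and [bonudʒo].
The alternation reflects palatalization before a front vowel: /k/ and /g/ become palato-alveolar [tʃ] and [dʒ] before a front vowel. /g/ is underlying.
So 'sand' = /vopig/.

/vopig/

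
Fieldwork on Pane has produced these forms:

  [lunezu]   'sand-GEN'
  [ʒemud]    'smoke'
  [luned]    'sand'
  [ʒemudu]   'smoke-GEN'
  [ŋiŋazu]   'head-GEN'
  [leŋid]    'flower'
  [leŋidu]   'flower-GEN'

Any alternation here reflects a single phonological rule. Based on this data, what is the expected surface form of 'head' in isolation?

In [lunezu] and [luned] the final segment of 'sand' alternates: [z] ~ [d].
The stem 'smoke' ([ʒemudu], [ʒemud]) shows [d] unchanged in both environments, so [d] cannot be basic with [z] derived before the GEN suffix.
Therefore /z/ is basic and [d] is derived by word-final hardening (voiced fricatives become stops word-finally).
The one attested form of 'head', [ŋiŋazu], shows underlying /ŋiŋaz/. Applying the same rule word-finally gives [ŋiŋad].

[ŋiŋad]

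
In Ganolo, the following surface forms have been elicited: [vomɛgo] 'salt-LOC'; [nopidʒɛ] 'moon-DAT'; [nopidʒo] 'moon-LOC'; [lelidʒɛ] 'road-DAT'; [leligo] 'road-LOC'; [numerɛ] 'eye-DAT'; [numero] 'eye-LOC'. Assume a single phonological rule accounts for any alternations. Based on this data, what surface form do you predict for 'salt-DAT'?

[vomɛdʒɛ]

In [lelidʒɛ] and [leligo] the final segment of 'road' alternates: [dʒ] ~ [g].
But 'moon' keeps [dʒ] in both environments ([nopidʒɛ], [nopidʒo]), so there is no rule changing /dʒ/ to [g] before the LOC suffix.
The underlying segment must be /g/; /g/ becomes palato-alveolar [dʒ] before a front vowel, yielding [dʒ] there.
The one attested form of 'salt', [vomɛgo], shows underlying /vomɛg/. Applying the same rule before a front vowel gives [vomɛdʒɛ].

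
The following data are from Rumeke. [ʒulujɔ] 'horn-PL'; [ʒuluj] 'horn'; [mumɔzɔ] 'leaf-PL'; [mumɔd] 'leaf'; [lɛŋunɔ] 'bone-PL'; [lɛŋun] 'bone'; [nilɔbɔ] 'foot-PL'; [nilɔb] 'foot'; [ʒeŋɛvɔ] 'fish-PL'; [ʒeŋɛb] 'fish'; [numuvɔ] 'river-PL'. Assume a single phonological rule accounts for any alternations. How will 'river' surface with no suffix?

'fish' shows [v] ~ [b] at the end of the stem ([ʒeŋɛvɔ] vs [ʒeŋɛb]).
The stem 'foot' ([nilɔbɔ], [nilɔb]) shows [b] unchanged in both environments, so [b] cannot be basic with [v] derived before the PL suffix.
So /v/ is underlying, and a rule of word-final hardening — voiced fricatives become stops word-finally — gives [b].
From [numuvɔ] the stem 'river' is /numuv/; word-finally this yields [numub].

[numub]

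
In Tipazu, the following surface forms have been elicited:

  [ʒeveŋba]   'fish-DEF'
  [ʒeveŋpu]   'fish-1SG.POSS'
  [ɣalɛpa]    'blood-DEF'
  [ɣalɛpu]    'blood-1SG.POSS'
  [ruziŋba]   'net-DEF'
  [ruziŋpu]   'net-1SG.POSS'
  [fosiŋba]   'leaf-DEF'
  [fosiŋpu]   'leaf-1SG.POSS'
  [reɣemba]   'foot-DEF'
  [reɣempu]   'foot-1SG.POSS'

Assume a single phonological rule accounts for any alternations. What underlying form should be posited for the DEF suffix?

The DEF suffix surfaces as [-ba] and [-pa], depending on the final segment of the stem.
By contrast the 1SG.POSS suffix keeps its initial [p] throughout — that segment must be underlying.
So the underlying form is /-ba/, and voiced stops become voiceless after a vowel.

/-ba/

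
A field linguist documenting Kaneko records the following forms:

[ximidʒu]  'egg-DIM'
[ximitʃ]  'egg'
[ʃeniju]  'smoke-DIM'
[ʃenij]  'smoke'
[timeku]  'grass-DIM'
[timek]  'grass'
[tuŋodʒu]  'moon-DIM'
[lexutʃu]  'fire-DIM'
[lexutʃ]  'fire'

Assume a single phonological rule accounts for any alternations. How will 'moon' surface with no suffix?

[tuŋotʃ]

'egg' shows [dʒ] ~ [tʃ] at the end of the stem ([ximidʒu] vs [ximitʃ]).
If /tʃ/ were underlying and a rule turned it into [dʒ] before the DIM suffix, 'fire' would also alternate; but it has [tʃ] in both [lexutʃu] and [lexutʃ].
Therefore /dʒ/ is basic and [tʃ] is derived by word-final obstruent devoicing (voiced obstruents become voiceless word-finally).
The one attested form of 'moon', [tuŋodʒu], shows underlying /tuŋodʒ/. Applying the same rule word-finally gives [tuŋotʃ].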